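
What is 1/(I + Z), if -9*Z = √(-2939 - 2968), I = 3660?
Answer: 98820/361683169 + 3*I*√5907/361683169 ≈ 0.00027322 + 6.3749e-7*I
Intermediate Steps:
Z = -I*√5907/9 (Z = -√(-2939 - 2968)/9 = -I*√5907/9 ≈ -8.5397*I)
1/(I + Z) = 1/(3660 - I*√5907/9)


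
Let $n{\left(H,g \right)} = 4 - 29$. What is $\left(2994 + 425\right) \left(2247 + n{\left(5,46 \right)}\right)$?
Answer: $7597018$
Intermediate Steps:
$n{\left(H,g \right)} = -25$
$\left(2994 + 425\right) \left(2247 + n{\left(5,46 \right)}\right) = \left(2994 + 425\right) \left(2247 - 25\right) = 3419 \cdot 2222 = 7597018$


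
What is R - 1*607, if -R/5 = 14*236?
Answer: -17127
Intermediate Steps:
R = -16520 (R = -70*236 = -5*3304 = -16520)
R - 1*607 = -16520 - 1*607 = -16520 - 607 = -17127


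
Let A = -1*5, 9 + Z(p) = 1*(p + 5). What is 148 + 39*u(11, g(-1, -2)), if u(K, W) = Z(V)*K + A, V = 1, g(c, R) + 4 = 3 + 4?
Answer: -1334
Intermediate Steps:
g(c, R) = 3 (g(c, R) = -4 + (3 + 4) = -4 + 7 = 3)
Z(p) = -4 + p (Z(p) = -9 + 1*(p + 5) = -9 + 1*(5 + p) = -9 + (5 + p) = -4 + p)
A = -5
u(K, W) = -5 - 3*K (u(K, W) = (-4 + 1)*K - 5 = -3*K - 5 = -5 - 3*K)
148 + 39*u(11, g(-1, -2)) = 148 + 39*(-5 - 3*11) = 148 + 39*(-5 - 33) = 148 + 39*(-38) = 148 - 1482 = -1334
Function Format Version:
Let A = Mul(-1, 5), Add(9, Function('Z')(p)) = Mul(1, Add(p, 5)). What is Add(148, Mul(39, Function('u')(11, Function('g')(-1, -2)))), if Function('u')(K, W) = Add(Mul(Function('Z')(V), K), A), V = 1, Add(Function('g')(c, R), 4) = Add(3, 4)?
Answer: -1334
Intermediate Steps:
Function('g')(c, R) = 3 (Function('g')(c, R) = Add(-4, Add(3, 4)) = Add(-4, 7) = 3)
Function('Z')(p) = Add(-4, p) (Function('Z')(p) = Add(-9, Mul(1, Add(p, 5))) = Add(-9, Mul(1, Add(5, p))) = Add(-9, Add(5, p)) = Add(-4, p))
A = -5
Function('u')(K, W) = Add(-5, Mul(-3, K)) (Function('u')(K, W) = Add(Mul(Add(-4, 1), K), -5) = Add(Mul(-3, K), -5) = Add(-5, Mul(-3, K)))
Add(148, Mul(39, Function('u')(11, Function('g')(-1, -2)))) = Add(148, Mul(39, Add(-5, Mul(-3, 11)))) = Add(148, Mul(39, Add(-5, -33))) = Add(148, Mul(39, -38)) = Add(148, -1482) = -1334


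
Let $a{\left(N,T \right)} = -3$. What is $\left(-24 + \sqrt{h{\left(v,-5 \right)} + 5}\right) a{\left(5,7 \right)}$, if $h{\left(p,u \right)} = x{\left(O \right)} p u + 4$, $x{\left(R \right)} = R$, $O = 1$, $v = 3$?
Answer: $72 - 3 i \sqrt{6} \approx 72.0 - 7.3485 i$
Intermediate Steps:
$h{\left(p,u \right)} = 4 + p u$ ($h{\left(p,u \right)} = 1 p u + 4 = p u + 4 = 4 + p u$)
$\left(-24 + \sqrt{h{\left(v,-5 \right)} + 5}\right) a{\left(5,7 \right)} = \left(-24 + \sqrt{\left(4 + 3 \left(-5\right)\right) + 5}\right) \left(-3\right) = \left(-24 + \sqrt{\left(4 - 15\right) + 5}\right) \left(-3\right) = \left(-24 + \sqrt{-11 + 5}\right) \left(-3\right) = \left(-24 + \sqrt{-6}\right) \left(-3\right) = \left(-24 + i \sqrt{6}\right) \left(-3\right) = 72 - 3 i \sqrt{6}$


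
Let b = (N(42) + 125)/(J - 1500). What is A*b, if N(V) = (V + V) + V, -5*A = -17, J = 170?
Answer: -4267/6650 ≈ -0.64165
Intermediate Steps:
A = 17/5 (A = -1/5*(-17) = 17/5 ≈ 3.4000)
N(V) = 3*V (N(V) = 2*V + V = 3*V)
b = -251/1330 (b = (3*42 + 125)/(170 - 1500) = (126 + 125)/(-1330) = 251*(-1/1330) = -251/1330 ≈ -0.18872)
A*b = (17/5)*(-251/1330) = -4267/6650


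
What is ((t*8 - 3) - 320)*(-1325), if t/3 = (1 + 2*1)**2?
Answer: 141775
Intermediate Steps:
t = 27 (t = 3*(1 + 2*1)**2 = 3*(1 + 2)**2 = 3*3**2 = 3*9 = 27)
((t*8 - 3) - 320)*(-1325) = ((27*8 - 3) - 320)*(-1325) = ((216 - 3) - 320)*(-1325) = (213 - 320)*(-1325) = -107*(-1325) = 141775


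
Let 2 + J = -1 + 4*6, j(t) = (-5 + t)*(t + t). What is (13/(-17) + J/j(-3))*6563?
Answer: -584107/272 ≈ -2147.5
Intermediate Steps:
j(t) = 2*t*(-5 + t) (j(t) = (-5 + t)*(2*t) = 2*t*(-5 + t))
J = 21 (J = -2 + (-1 + 4*6) = -2 + (-1 + 24) = -2 + 23 = 21)
(13/(-17) + J/j(-3))*6563 = (13/(-17) + 21/((2*(-3)*(-5 - 3))))*6563 = (13*(-1/17) + 21/((2*(-3)*(-8))))*6563 = (-13/17 + 21/48)*6563 = (-13/17 + 21*(1/48))*6563 = (-13/17 + 7/16)*6563 = -89/272*6563 = -584107/272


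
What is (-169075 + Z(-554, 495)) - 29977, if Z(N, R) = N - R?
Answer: -200101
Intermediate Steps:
(-169075 + Z(-554, 495)) - 29977 = (-169075 + (-554 - 1*495)) - 29977 = (-169075 + (-554 - 495)) - 29977 = (-169075 - 1049) - 29977 = -170124 - 29977 = -200101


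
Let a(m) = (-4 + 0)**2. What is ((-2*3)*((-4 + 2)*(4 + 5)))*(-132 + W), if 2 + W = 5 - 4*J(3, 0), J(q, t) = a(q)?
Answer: -20844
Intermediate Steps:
a(m) = 16 (a(m) = (-4)**2 = 16)
J(q, t) = 16
W = -61 (W = -2 + (5 - 4*16) = -2 + (5 - 64) = -2 - 59 = -61)
((-2*3)*((-4 + 2)*(4 + 5)))*(-132 + W) = ((-2*3)*((-4 + 2)*(4 + 5)))*(-132 - 61) = -(-12)*9*(-193) = -6*(-18)*(-193) = 108*(-193) = -20844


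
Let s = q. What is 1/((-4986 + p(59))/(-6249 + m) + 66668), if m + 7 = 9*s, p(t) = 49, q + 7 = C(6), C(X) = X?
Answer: 6265/417679957 ≈ 1.5000e-5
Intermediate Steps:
q = -1 (q = -7 + 6 = -1)
s = -1
m = -16 (m = -7 + 9*(-1) = -7 - 9 = -16)
1/((-4986 + p(59))/(-6249 + m) + 66668) = 1/((-4986 + 49)/(-6249 - 16) + 66668) = 1/(-4937/(-6265) + 66668) = 1/(-4937*(-1/6265) + 66668) = 1/(4937/6265 + 66668) = 1/(417679957/6265) = 6265/417679957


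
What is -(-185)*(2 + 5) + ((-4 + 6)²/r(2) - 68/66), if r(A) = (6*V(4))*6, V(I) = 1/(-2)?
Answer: 128081/99 ≈ 1293.7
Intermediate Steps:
V(I) = -½
r(A) = -18 (r(A) = (6*(-½))*6 = -3*6 = -18)
-(-185)*(2 + 5) + ((-4 + 6)²/r(2) - 68/66) = -(-185)*(2 + 5) + ((-4 + 6)²/(-18) - 68/66) = -(-185)*7 + (2²*(-1/18) - 68*1/66) = -37*(-35) + (4*(-1/18) - 34/33) = 1295 + (-2/9 - 34/33) = 1295 - 124/99 = 128081/99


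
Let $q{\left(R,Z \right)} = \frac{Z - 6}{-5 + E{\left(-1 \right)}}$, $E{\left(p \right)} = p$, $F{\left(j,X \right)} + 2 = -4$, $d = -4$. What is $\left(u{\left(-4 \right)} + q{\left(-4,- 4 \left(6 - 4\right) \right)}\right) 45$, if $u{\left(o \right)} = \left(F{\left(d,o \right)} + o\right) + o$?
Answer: $-525$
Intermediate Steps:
$F{\left(j,X \right)} = -6$ ($F{\left(j,X \right)} = -2 - 4 = -6$)
$u{\left(o \right)} = -6 + 2 o$ ($u{\left(o \right)} = \left(-6 + o\right) + o = -6 + 2 o$)
$q{\left(R,Z \right)} = 1 - \frac{Z}{6}$ ($q{\left(R,Z \right)} = \frac{Z - 6}{-5 - 1} = \frac{-6 + Z}{-6} = \left(-6 + Z\right) \left(- \frac{1}{6}\right) = 1 - \frac{Z}{6}$)
$\left(u{\left(-4 \right)} + q{\left(-4,- 4 \left(6 - 4\right) \right)}\right) 45 = \left(\left(-6 + 2 \left(-4\right)\right) - \left(-1 + \frac{\left(-4\right) \left(6 - 4\right)}{6}\right)\right) 45 = \left(\left(-6 - 8\right) - \left(-1 + \frac{\left(-4\right) 2}{6}\right)\right) 45 = \left(-14 + \left(1 - - \frac{4}{3}\right)\right) 45 = \left(-14 + \left(1 + \frac{4}{3}\right)\right) 45 = \left(-14 + \frac{7}{3}\right) 45 = \left(- \frac{35}{3}\right) 45 = -525$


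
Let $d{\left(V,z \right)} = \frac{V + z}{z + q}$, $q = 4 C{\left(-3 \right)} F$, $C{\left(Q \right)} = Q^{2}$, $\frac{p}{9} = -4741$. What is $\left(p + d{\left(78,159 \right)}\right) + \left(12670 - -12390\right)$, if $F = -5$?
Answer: $- \frac{123342}{7} \approx -17620.0$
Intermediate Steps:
$p = -42669$ ($p = 9 \left(-4741\right) = -42669$)
$q = -180$ ($q = 4 \left(-3\right)^{2} \left(-5\right) = 4 \cdot 9 \left(-5\right) = 36 \left(-5\right) = -180$)
$d{\left(V,z \right)} = \frac{V + z}{-180 + z}$ ($d{\left(V,z \right)} = \frac{V + z}{z - 180} = \frac{V + z}{-180 + z}$)
$\left(p + d{\left(78,159 \right)}\right) + \left(12670 - -12390\right) = \left(-42669 + \frac{78 + 159}{-180 + 159}\right) + \left(12670 - -12390\right) = \left(-42669 + \frac{1}{-21} \cdot 237\right) + \left(12670 + 12390\right) = \left(-42669 - \frac{79}{7}\right) + 25060 = - \frac{298762}{7} + 25060 = - \frac{123342}{7}$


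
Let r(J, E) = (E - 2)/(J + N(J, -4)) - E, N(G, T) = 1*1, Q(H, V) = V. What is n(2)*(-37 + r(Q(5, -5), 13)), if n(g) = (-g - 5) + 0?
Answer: 1477/4 ≈ 369.25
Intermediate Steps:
N(G, T) = 1
n(g) = -5 - g (n(g) = (-5 - g) + 0 = -5 - g)
r(J, E) = -E + (-2 + E)/(1 + J) (r(J, E) = (E - 2)/(J + 1) - E = (-2 + E)/(1 + J) - E = -E + (-2 + E)/(1 + J))
n(2)*(-37 + r(Q(5, -5), 13)) = (-5 - 1*2)*(-37 + (-2 - 1*13*(-5))/(1 - 5)) = (-5 - 2)*(-37 + (-2 + 65)/(-4)) = -7*(-37 - ¼*63) = -7*(-37 - 63/4) = -7*(-211/4) = 1477/4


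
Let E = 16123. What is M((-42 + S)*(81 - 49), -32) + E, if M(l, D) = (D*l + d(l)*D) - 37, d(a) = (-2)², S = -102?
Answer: 163414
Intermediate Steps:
d(a) = 4
M(l, D) = -37 + 4*D + D*l (M(l, D) = (D*l + 4*D) - 37 = (4*D + D*l) - 37 = -37 + 4*D + D*l)
M((-42 + S)*(81 - 49), -32) + E = (-37 + 4*(-32) - 32*(-42 - 102)*(81 - 49)) + 16123 = (-37 - 128 - (-4608)*32) + 16123 = (-37 - 128 - 32*(-4608)) + 16123 = (-37 - 128 + 147456) + 16123 = 147291 + 16123 = 163414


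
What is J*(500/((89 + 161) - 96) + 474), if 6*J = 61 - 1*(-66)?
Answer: 2333498/231 ≈ 10102.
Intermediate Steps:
J = 127/6 (J = (61 - 1*(-66))/6 = (61 + 66)/6 = (⅙)*127 = 127/6 ≈ 21.167)
J*(500/((89 + 161) - 96) + 474) = 127*(500/((89 + 161) - 96) + 474)/6 = 127*(500/(250 - 96) + 474)/6 = 127*(500/154 + 474)/6 = 127*(500*(1/154) + 474)/6 = 127*(250/77 + 474)/6 = (127/6)*(36748/77) = 2333498/231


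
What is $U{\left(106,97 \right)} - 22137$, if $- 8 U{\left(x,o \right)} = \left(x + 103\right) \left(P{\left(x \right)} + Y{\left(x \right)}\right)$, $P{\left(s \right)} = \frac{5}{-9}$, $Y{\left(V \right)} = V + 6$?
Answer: $- \frac{1803491}{72} \approx -25049.0$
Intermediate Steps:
$Y{\left(V \right)} = 6 + V$
$P{\left(s \right)} = - \frac{5}{9}$ ($P{\left(s \right)} = 5 \left(- \frac{1}{9}\right) = - \frac{5}{9}$)
$U{\left(x,o \right)} = - \frac{\left(103 + x\right) \left(\frac{49}{9} + x\right)}{8}$ ($U{\left(x,o \right)} = - \frac{\left(x + 103\right) \left(- \frac{5}{9} + \left(6 + x\right)\right)}{8} = - \frac{\left(103 + x\right) \left(\frac{49}{9} + x\right)}{8}$)
$U{\left(106,97 \right)} - 22137 = \left(- \frac{5047}{72} - \frac{12932}{9} - \frac{106^{2}}{8}\right) - 22137 = \left(- \frac{5047}{72} - \frac{12932}{9} - \frac{2809}{2}\right) - 22137 = - \frac{209627}{72} - 22137 = - \frac{1803491}{72}$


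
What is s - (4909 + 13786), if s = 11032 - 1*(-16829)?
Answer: 9166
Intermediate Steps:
s = 27861 (s = 11032 + 16829 = 27861)
s - (4909 + 13786) = 27861 - (4909 + 13786) = 27861 - 1*18695 = 27861 - 18695 = 9166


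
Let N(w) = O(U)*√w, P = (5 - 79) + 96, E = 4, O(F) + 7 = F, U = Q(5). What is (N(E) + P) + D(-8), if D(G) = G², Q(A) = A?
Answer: 82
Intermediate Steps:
U = 5
O(F) = -7 + F
P = 22 (P = -74 + 96 = 22)
N(w) = -2*√w (N(w) = (-7 + 5)*√w = -2*√w)
(N(E) + P) + D(-8) = (-2*√4 + 22) + (-8)² = (-2*2 + 22) + 64 = (-4 + 22) + 64 = 18 + 64 = 82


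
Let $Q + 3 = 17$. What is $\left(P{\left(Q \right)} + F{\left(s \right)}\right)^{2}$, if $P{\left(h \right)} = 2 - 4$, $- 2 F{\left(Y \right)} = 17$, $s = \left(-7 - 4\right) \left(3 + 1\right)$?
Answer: $\frac{441}{4} \approx 110.25$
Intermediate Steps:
$Q = 14$ ($Q = -3 + 17 = 14$)
$s = -44$ ($s = \left(-11\right) 4 = -44$)
$F{\left(Y \right)} = - \frac{17}{2}$ ($F{\left(Y \right)} = \left(- \frac{1}{2}\right) 17 = - \frac{17}{2}$)
$P{\left(h \right)} = -2$
$\left(P{\left(Q \right)} + F{\left(s \right)}\right)^{2} = \left(-2 - \frac{17}{2}\right)^{2} = \left(- \frac{21}{2}\right)^{2} = \frac{441}{4}$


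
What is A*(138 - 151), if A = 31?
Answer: -403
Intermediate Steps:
A*(138 - 151) = 31*(138 - 151) = 31*(-13) = -403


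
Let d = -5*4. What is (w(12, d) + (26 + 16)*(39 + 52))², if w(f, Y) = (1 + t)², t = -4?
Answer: 14676561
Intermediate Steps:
d = -20
w(f, Y) = 9 (w(f, Y) = (1 - 4)² = (-3)² = 9)
(w(12, d) + (26 + 16)*(39 + 52))² = (9 + (26 + 16)*(39 + 52))² = (9 + 42*91)² = (9 + 3822)² = 3831² = 14676561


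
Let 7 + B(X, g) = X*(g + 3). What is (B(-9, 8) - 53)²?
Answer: 25281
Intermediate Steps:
B(X, g) = -7 + X*(3 + g) (B(X, g) = -7 + X*(g + 3) = -7 + X*(3 + g))
(B(-9, 8) - 53)² = ((-7 + 3*(-9) - 9*8) - 53)² = ((-7 - 27 - 72) - 53)² = (-106 - 53)² = (-159)² = 25281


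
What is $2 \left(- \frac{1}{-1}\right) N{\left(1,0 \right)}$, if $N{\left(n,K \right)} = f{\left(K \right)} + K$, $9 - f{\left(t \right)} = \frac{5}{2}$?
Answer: $13$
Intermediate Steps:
$f{\left(t \right)} = \frac{13}{2}$ ($f{\left(t \right)} = 9 - \frac{5}{2} = \frac{13}{2}$)
$N{\left(n,K \right)} = \frac{13}{2} + K$
$2 \left(- \frac{1}{-1}\right) N{\left(1,0 \right)} = 2 \left(- \frac{1}{-1}\right) \left(\frac{13}{2} + 0\right) = 2 \left(\left(-1\right) \left(-1\right)\right) \frac{13}{2} = 2 \cdot 1 \cdot \frac{13}{2} = 2 \cdot \frac{13}{2} = 13$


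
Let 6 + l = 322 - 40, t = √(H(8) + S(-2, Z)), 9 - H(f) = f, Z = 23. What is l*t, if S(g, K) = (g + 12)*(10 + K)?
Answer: 276*√331 ≈ 5021.4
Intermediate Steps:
H(f) = 9 - f
S(g, K) = (10 + K)*(12 + g) (S(g, K) = (12 + g)*(10 + K) = (10 + K)*(12 + g))
t = √331 (t = √((9 - 1*8) + (120 + 10*(-2) + 12*23 + 23*(-2))) = √((9 - 8) + (120 - 20 + 276 - 46)) = √(1 + 330) = √331 ≈ 18.193)
l = 276 (l = -6 + (322 - 40) = -6 + 282 = 276)
l*t = 276*√331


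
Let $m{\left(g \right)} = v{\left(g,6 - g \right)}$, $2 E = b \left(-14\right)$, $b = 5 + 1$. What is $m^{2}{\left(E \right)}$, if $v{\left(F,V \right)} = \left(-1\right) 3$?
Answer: $9$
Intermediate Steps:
$b = 6$
$E = -42$ ($E = \frac{6 \left(-14\right)}{2} = \frac{1}{2} \left(-84\right) = -42$)
$v{\left(F,V \right)} = -3$
$m{\left(g \right)} = -3$
$m^{2}{\left(E \right)} = \left(-3\right)^{2} = 9$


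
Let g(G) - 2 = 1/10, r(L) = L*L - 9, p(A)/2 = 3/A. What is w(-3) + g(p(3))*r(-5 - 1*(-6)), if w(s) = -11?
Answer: -139/5 ≈ -27.800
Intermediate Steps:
p(A) = 6/A (p(A) = 2*(3/A) = 6/A)
r(L) = -9 + L² (r(L) = L² - 9 = -9 + L²)
g(G) = 21/10 (g(G) = 2 + 1/10 = 2 + ⅒ = 21/10)
w(-3) + g(p(3))*r(-5 - 1*(-6)) = -11 + 21*(-9 + (-5 - 1*(-6))²)/10 = -11 + 21*(-9 + (-5 + 6)²)/10 = -11 + 21*(-9 + 1²)/10 = -11 + 21*(-9 + 1)/10 = -11 + (21/10)*(-8) = -11 - 84/5 = -139/5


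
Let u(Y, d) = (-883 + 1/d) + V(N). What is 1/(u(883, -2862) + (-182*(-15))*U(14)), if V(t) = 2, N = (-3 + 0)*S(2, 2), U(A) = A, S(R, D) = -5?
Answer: 2862/106864217 ≈ 2.6782e-5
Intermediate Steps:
N = 15 (N = (-3 + 0)*(-5) = -3*(-5) = 15)
u(Y, d) = -881 + 1/d (u(Y, d) = (-883 + 1/d) + 2 = -881 + 1/d)
1/(u(883, -2862) + (-182*(-15))*U(14)) = 1/((-881 + 1/(-2862)) - 182*(-15)*14) = 1/((-881 - 1/2862) + 2730*14) = 1/(-2521423/2862 + 38220) = 1/(106864217/2862) = 2862/106864217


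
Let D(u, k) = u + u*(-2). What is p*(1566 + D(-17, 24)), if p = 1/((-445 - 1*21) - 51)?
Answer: -1583/517 ≈ -3.0619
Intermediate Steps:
D(u, k) = -u (D(u, k) = u - 2*u = -u)
p = -1/517 (p = 1/((-445 - 21) - 51) = 1/(-466 - 51) = 1/(-517) = -1/517 ≈ -0.0019342)
p*(1566 + D(-17, 24)) = -(1566 - 1*(-17))/517 = -(1566 + 17)/517 = -1/517*1583 = -1583/517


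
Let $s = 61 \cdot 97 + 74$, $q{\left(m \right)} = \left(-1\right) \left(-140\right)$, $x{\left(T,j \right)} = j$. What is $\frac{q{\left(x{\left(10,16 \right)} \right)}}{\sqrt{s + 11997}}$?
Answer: $\frac{70 \sqrt{4497}}{4497} \approx 1.0438$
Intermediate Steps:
$q{\left(m \right)} = 140$
$s = 5991$ ($s = 5917 + 74 = 5991$)
$\frac{q{\left(x{\left(10,16 \right)} \right)}}{\sqrt{s + 11997}} = \frac{140}{\sqrt{5991 + 11997}} = \frac{140}{\sqrt{17988}} = \frac{140}{2 \sqrt{4497}} = 140 \frac{\sqrt{4497}}{8994} = \frac{70 \sqrt{4497}}{4497}$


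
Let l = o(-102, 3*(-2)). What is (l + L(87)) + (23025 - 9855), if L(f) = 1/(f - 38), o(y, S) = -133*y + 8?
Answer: 1310457/49 ≈ 26744.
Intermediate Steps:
o(y, S) = 8 - 133*y
L(f) = 1/(-38 + f)
l = 13574 (l = 8 - 133*(-102) = 8 + 13566 = 13574)
(l + L(87)) + (23025 - 9855) = (13574 + 1/(-38 + 87)) + (23025 - 9855) = (13574 + 1/49) + 13170 = 665127/49 + 13170 = 1310457/49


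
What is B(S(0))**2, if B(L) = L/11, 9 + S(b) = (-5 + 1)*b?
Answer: 81/121 ≈ 0.66942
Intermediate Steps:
S(b) = -9 - 4*b (S(b) = -9 + (-5 + 1)*b = -9 - 4*b)
B(L) = L/11 (B(L) = L*(1/11) = L/11)
B(S(0))**2 = ((-9 - 4*0)/11)**2 = ((-9 + 0)/11)**2 = ((1/11)*(-9))**2 = (-9/11)**2 = 81/121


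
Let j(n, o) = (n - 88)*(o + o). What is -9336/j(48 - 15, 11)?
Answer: 4668/605 ≈ 7.7157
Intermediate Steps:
j(n, o) = 2*o*(-88 + n) (j(n, o) = (-88 + n)*(2*o) = 2*o*(-88 + n))
-9336/j(48 - 15, 11) = -9336*1/(22*(-88 + (48 - 15))) = -9336*1/(22*(-88 + 33)) = -9336/(2*11*(-55)) = -9336/(-1210) = -9336*(-1/1210) = 4668/605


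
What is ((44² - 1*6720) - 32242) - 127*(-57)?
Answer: -29787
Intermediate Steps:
((44² - 1*6720) - 32242) - 127*(-57) = ((1936 - 6720) - 32242) + 7239 = (-4784 - 32242) + 7239 = -37026 + 7239 = -29787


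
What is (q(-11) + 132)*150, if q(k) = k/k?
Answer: 19950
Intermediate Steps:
q(k) = 1
(q(-11) + 132)*150 = (1 + 132)*150 = 133*150 = 19950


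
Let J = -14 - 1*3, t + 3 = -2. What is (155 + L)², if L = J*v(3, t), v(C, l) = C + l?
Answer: 35721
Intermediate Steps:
t = -5 (t = -3 - 2 = -5)
J = -17 (J = -14 - 3 = -17)
L = 34 (L = -17*(3 - 5) = -17*(-2) = 34)
(155 + L)² = (155 + 34)² = 189² = 35721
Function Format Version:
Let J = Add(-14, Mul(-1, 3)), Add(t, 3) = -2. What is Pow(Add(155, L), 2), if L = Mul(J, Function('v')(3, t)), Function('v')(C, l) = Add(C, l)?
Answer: 35721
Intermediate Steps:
t = -5 (t = Add(-3, -2) = -5)
J = -17 (J = Add(-14, -3) = -17)
L = 34 (L = Mul(-17, Add(3, -5)) = Mul(-17, -2) = 34)
Pow(Add(155, L), 2) = Pow(Add(155, 34), 2) = Pow(189, 2) = 35721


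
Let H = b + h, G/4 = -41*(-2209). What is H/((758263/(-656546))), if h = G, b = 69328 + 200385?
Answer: -37720895454/68933 ≈ -5.4721e+5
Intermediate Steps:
G = 362276 (G = 4*(-41*(-2209)) = 4*90569 = 362276)
b = 269713
h = 362276
H = 631989 (H = 269713 + 362276 = 631989)
H/((758263/(-656546))) = 631989/((758263/(-656546))) = 631989/((758263*(-1/656546))) = 631989/(-68933/59686) = 631989*(-59686/68933) = -37720895454/68933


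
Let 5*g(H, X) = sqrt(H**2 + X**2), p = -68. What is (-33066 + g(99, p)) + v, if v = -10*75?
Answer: -33816 + sqrt(577) ≈ -33792.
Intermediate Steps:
g(H, X) = sqrt(H**2 + X**2)/5
v = -750
(-33066 + g(99, p)) + v = (-33066 + sqrt(99**2 + (-68)**2)/5) - 750 = (-33066 + sqrt(9801 + 4624)/5) - 750 = (-33066 + sqrt(14425)/5) - 750 = (-33066 + (5*sqrt(577))/5) - 750 = (-33066 + sqrt(577)) - 750 = -33816 + sqrt(577)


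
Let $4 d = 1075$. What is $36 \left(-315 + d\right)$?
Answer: $-1665$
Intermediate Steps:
$d = \frac{1075}{4}$ ($d = \frac{1}{4} \cdot 1075 = \frac{1075}{4} \approx 268.75$)
$36 \left(-315 + d\right) = 36 \left(-315 + \frac{1075}{4}\right) = 36 \left(- \frac{185}{4}\right) = -1665$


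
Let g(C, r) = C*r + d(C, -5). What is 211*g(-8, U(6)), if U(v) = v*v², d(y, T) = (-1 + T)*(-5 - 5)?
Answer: -351948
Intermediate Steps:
d(y, T) = 10 - 10*T (d(y, T) = (-1 + T)*(-10) = 10 - 10*T)
U(v) = v³
g(C, r) = 60 + C*r (g(C, r) = C*r + (10 - 10*(-5)) = C*r + (10 + 50) = C*r + 60 = 60 + C*r)
211*g(-8, U(6)) = 211*(60 - 8*6³) = 211*(60 - 8*216) = 211*(60 - 1728) = 211*(-1668) = -351948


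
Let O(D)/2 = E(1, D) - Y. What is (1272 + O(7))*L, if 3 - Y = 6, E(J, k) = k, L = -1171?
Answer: -1512932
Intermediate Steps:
Y = -3 (Y = 3 - 1*6 = 3 - 6 = -3)
O(D) = 6 + 2*D (O(D) = 2*(D - 1*(-3)) = 2*(D + 3) = 2*(3 + D) = 6 + 2*D)
(1272 + O(7))*L = (1272 + (6 + 2*7))*(-1171) = (1272 + (6 + 14))*(-1171) = (1272 + 20)*(-1171) = 1292*(-1171) = -1512932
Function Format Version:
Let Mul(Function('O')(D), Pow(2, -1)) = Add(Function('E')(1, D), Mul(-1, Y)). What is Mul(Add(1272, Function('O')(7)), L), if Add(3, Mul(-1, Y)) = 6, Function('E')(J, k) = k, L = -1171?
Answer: -1512932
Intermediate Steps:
Y = -3 (Y = Add(3, Mul(-1, 6)) = Add(3, -6) = -3)
Function('O')(D) = Add(6, Mul(2, D)) (Function('O')(D) = Mul(2, Add(D, Mul(-1, -3))) = Mul(2, Add(D, 3)) = Mul(2, Add(3, D)) = Add(6, Mul(2, D)))
Mul(Add(1272, Function('O')(7)), L) = Mul(Add(1272, Add(6, Mul(2, 7))), -1171) = Mul(Add(1272, Add(6, 14)), -1171) = Mul(Add(1272, 20), -1171) = Mul(1292, -1171) = -1512932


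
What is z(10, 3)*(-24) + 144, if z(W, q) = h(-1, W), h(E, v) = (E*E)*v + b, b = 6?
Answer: -240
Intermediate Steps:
h(E, v) = 6 + v*E² (h(E, v) = (E*E)*v + 6 = E²*v + 6 = v*E² + 6 = 6 + v*E²)
z(W, q) = 6 + W (z(W, q) = 6 + W*(-1)² = 6 + W*1 = 6 + W)
z(10, 3)*(-24) + 144 = (6 + 10)*(-24) + 144 = 16*(-24) + 144 = -384 + 144 = -240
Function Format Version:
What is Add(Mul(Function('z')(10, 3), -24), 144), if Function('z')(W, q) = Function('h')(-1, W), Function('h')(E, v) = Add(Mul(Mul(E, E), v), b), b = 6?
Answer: -240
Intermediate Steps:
Function('h')(E, v) = Add(6, Mul(v, Pow(E, 2))) (Function('h')(E, v) = Add(Mul(Mul(E, E), v), 6) = Add(Mul(Pow(E, 2), v), 6) = Add(Mul(v, Pow(E, 2)), 6) = Add(6, Mul(v, Pow(E, 2))))
Function('z')(W, q) = Add(6, W) (Function('z')(W, q) = Add(6, Mul(W, Pow(-1, 2))) = Add(6, Mul(W, 1)) = Add(6, W))
Add(Mul(Function('z')(10, 3), -24), 144) = Add(Mul(Add(6, 10), -24), 144) = Add(Mul(16, -24), 144) = Add(-384, 144) = -240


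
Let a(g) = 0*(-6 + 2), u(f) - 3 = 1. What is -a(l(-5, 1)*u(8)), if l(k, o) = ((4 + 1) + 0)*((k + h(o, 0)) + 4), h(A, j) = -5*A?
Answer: 0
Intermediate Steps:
u(f) = 4 (u(f) = 3 + 1 = 4)
l(k, o) = 20 - 25*o + 5*k (l(k, o) = ((4 + 1) + 0)*((k - 5*o) + 4) = (5 + 0)*(4 + k - 5*o) = 5*(4 + k - 5*o) = 20 - 25*o + 5*k)
a(g) = 0 (a(g) = 0*(-4) = 0)
-a(l(-5, 1)*u(8)) = -1*0 = 0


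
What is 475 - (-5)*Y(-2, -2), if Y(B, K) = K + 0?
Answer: 465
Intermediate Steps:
Y(B, K) = K
475 - (-5)*Y(-2, -2) = 475 - (-5)*(-2) = 475 - 1*10 = 475 - 10 = 465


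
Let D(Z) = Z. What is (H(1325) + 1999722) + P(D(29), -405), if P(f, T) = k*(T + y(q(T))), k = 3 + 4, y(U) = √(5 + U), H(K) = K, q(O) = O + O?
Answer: 1998212 + 7*I*√805 ≈ 1.9982e+6 + 198.61*I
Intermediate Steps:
q(O) = 2*O
k = 7
P(f, T) = 7*T + 7*√(5 + 2*T) (P(f, T) = 7*(T + √(5 + 2*T)) = 7*T + 7*√(5 + 2*T))
(H(1325) + 1999722) + P(D(29), -405) = (1325 + 1999722) + (7*(-405) + 7*√(5 + 2*(-405))) = 2001047 + (-2835 + 7*√(5 - 810)) = 2001047 + (-2835 + 7*√(-805)) = 2001047 + (-2835 + 7*(I*√805)) = 2001047 + (-2835 + 7*I*√805) = 1998212 + 7*I*√805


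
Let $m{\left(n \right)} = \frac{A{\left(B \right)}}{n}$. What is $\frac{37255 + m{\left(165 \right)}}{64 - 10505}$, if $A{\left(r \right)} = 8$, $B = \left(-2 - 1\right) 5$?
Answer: $- \frac{6147083}{1722765} \approx -3.5681$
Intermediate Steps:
$B = -15$ ($B = \left(-3\right) 5 = -15$)
$m{\left(n \right)} = \frac{8}{n}$
$\frac{37255 + m{\left(165 \right)}}{64 - 10505} = \frac{37255 + \frac{8}{165}}{64 - 10505} = \frac{37255 + 8 \cdot \frac{1}{165}}{-10441} = \left(37255 + \frac{8}{165}\right) \left(- \frac{1}{10441}\right) = \frac{6147083}{165} \left(- \frac{1}{10441}\right) = - \frac{6147083}{1722765}$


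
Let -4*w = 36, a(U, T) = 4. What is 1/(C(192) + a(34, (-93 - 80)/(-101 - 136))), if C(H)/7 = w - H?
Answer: -1/1403 ≈ -0.00071276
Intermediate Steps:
w = -9 (w = -1/4*36 = -9)
C(H) = -63 - 7*H (C(H) = 7*(-9 - H) = -63 - 7*H)
1/(C(192) + a(34, (-93 - 80)/(-101 - 136))) = 1/((-63 - 7*192) + 4) = 1/((-63 - 1344) + 4) = 1/(-1407 + 4) = 1/(-1403) = -1/1403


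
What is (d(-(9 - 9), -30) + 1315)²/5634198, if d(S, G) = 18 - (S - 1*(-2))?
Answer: 1771561/5634198 ≈ 0.31443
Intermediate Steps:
d(S, G) = 16 - S (d(S, G) = 18 - (S + 2) = 18 - (2 + S) = 18 + (-2 - S) = 16 - S)
(d(-(9 - 9), -30) + 1315)²/5634198 = ((16 - (-1)*(9 - 9)) + 1315)²/5634198 = ((16 - (-1)*0) + 1315)²*(1/5634198) = ((16 - 1*0) + 1315)²*(1/5634198) = ((16 + 0) + 1315)²*(1/5634198) = (16 + 1315)²*(1/5634198) = 1331²*(1/5634198) = 1771561*(1/5634198) = 1771561/5634198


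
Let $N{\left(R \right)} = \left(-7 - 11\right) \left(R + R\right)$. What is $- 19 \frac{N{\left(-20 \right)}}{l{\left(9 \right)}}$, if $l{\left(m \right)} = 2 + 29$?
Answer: $- \frac{13680}{31} \approx -441.29$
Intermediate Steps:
$l{\left(m \right)} = 31$
$N{\left(R \right)} = - 36 R$ ($N{\left(R \right)} = - 18 \cdot 2 R = - 36 R$)
$- 19 \frac{N{\left(-20 \right)}}{l{\left(9 \right)}} = - 19 \frac{\left(-36\right) \left(-20\right)}{31} = - 19 \cdot 720 \cdot \frac{1}{31} = \left(-19\right) \frac{720}{31} = - \frac{13680}{31}$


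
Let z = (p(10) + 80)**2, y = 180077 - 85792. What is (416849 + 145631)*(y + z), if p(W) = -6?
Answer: 56113567280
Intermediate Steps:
y = 94285
z = 5476 (z = (-6 + 80)**2 = 74**2 = 5476)
(416849 + 145631)*(y + z) = (416849 + 145631)*(94285 + 5476) = 562480*99761 = 56113567280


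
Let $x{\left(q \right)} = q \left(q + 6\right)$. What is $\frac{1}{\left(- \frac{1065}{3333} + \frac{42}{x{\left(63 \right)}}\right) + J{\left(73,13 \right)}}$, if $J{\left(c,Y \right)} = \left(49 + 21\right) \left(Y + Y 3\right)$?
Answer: $\frac{229977}{837045017} \approx 0.00027475$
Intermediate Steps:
$x{\left(q \right)} = q \left(6 + q\right)$
$J{\left(c,Y \right)} = 280 Y$ ($J{\left(c,Y \right)} = 70 \left(Y + 3 Y\right) = 70 \cdot 4 Y = 280 Y$)
$\frac{1}{\left(- \frac{1065}{3333} + \frac{42}{x{\left(63 \right)}}\right) + J{\left(73,13 \right)}} = \frac{1}{\left(- \frac{1065}{3333} + \frac{42}{63 \left(6 + 63\right)}\right) + 280 \cdot 13} = \frac{1}{\left(\left(-1065\right) \frac{1}{3333} + \frac{42}{63 \cdot 69}\right) + 3640} = \frac{1}{\left(- \frac{355}{1111} + \frac{42}{4347}\right) + 3640} = \frac{1}{\left(- \frac{355}{1111} + 42 \cdot \frac{1}{4347}\right) + 3640} = \frac{1}{\left(- \frac{355}{1111} + \frac{2}{207}\right) + 3640} = \frac{1}{- \frac{71263}{229977} + 3640} = \frac{1}{\frac{837045017}{229977}} = \frac{229977}{837045017}$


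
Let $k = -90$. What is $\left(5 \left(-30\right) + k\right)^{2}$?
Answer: $57600$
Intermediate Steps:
$\left(5 \left(-30\right) + k\right)^{2} = \left(5 \left(-30\right) - 90\right)^{2} = \left(-150 - 90\right)^{2} = \left(-240\right)^{2} = 57600$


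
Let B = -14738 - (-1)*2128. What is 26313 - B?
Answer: 38923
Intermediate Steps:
B = -12610 (B = -14738 - 1*(-2128) = -14738 + 2128 = -12610)
26313 - B = 26313 - 1*(-12610) = 26313 + 12610 = 38923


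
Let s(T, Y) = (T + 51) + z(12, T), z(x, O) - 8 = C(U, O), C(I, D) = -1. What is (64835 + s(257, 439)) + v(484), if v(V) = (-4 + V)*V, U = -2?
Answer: 297470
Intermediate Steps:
z(x, O) = 7 (z(x, O) = 8 - 1 = 7)
s(T, Y) = 58 + T (s(T, Y) = (T + 51) + 7 = (51 + T) + 7 = 58 + T)
v(V) = V*(-4 + V)
(64835 + s(257, 439)) + v(484) = (64835 + (58 + 257)) + 484*(-4 + 484) = (64835 + 315) + 484*480 = 65150 + 232320 = 297470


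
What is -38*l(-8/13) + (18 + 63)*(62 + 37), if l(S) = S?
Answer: 104551/13 ≈ 8042.4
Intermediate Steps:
-38*l(-8/13) + (18 + 63)*(62 + 37) = -(-304)/13 + (18 + 63)*(62 + 37) = -(-304)/13 + 81*99 = -38*(-8/13) + 8019 = 304/13 + 8019 = 104551/13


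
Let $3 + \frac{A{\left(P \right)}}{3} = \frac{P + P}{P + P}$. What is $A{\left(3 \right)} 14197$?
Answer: $-85182$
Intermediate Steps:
$A{\left(P \right)} = -6$ ($A{\left(P \right)} = -9 + 3 \frac{P + P}{P + P} = -9 + 3 \frac{2 P}{2 P} = -9 + 3 \cdot 2 P \frac{1}{2 P} = -9 + 3 \cdot 1 = -9 + 3 = -6$)
$A{\left(3 \right)} 14197 = \left(-6\right) 14197 = -85182$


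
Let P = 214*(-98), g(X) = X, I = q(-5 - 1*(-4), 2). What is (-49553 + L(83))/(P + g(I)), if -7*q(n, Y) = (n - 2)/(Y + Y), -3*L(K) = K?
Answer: 378616/160149 ≈ 2.3641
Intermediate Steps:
L(K) = -K/3
q(n, Y) = -(-2 + n)/(14*Y) (q(n, Y) = -(n - 2)/(7*(Y + Y)) = -(-2 + n)/(7*(2*Y)) = -(-2 + n)*1/(2*Y)/7 = -(-2 + n)/(14*Y))
I = 3/28 (I = (1/14)*(2 - (-5 - 1*(-4)))/2 = (1/14)*(½)*(2 - (-5 + 4)) = (1/14)*(½)*(2 - 1*(-1)) = (1/14)*(½)*(2 + 1) = (1/14)*(½)*3 = 3/28 ≈ 0.10714)
P = -20972
(-49553 + L(83))/(P + g(I)) = (-49553 - ⅓*83)/(-20972 + 3/28) = (-49553 - 83/3)/(-587213/28) = -148742/3*(-28/587213) = 378616/160149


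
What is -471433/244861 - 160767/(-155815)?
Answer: -34090764508/38153016715 ≈ -0.89353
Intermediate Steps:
-471433/244861 - 160767/(-155815) = -471433*1/244861 - 160767*(-1/155815) = -471433/244861 + 160767/155815 = -34090764508/38153016715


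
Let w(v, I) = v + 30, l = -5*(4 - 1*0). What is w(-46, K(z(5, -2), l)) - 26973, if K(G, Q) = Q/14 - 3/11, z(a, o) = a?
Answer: -26989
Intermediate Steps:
l = -20 (l = -5*(4 + 0) = -5*4 = -20)
K(G, Q) = -3/11 + Q/14 (K(G, Q) = Q*(1/14) - 3*1/11 = Q/14 - 3/11 = -3/11 + Q/14)
w(v, I) = 30 + v
w(-46, K(z(5, -2), l)) - 26973 = (30 - 46) - 26973 = -16 - 26973 = -26989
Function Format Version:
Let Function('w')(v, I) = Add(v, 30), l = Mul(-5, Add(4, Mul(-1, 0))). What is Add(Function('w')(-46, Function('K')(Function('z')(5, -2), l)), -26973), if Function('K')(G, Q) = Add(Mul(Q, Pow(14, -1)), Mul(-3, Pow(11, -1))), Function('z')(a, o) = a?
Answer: -26989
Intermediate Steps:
l = -20 (l = Mul(-5, Add(4, 0)) = Mul(-5, 4) = -20)
Function('K')(G, Q) = Add(Rational(-3, 11), Mul(Rational(1, 14), Q)) (Function('K')(G, Q) = Add(Mul(Q, Rational(1, 14)), Mul(-3, Rational(1, 11))) = Add(Mul(Rational(1, 14), Q), Rational(-3, 11)) = Add(Rational(-3, 11), Mul(Rational(1, 14), Q)))
Function('w')(v, I) = Add(30, v)
Add(Function('w')(-46, Function('K')(Function('z')(5, -2), l)), -26973) = Add(Add(30, -46), -26973) = Add(-16, -26973) = -26989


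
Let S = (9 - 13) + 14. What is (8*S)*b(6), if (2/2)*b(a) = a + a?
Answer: 960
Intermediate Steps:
b(a) = 2*a (b(a) = a + a = 2*a)
S = 10 (S = -4 + 14 = 10)
(8*S)*b(6) = (8*10)*(2*6) = 80*12 = 960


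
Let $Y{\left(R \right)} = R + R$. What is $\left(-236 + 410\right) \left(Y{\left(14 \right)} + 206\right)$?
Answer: $40716$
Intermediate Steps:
$Y{\left(R \right)} = 2 R$
$\left(-236 + 410\right) \left(Y{\left(14 \right)} + 206\right) = \left(-236 + 410\right) \left(2 \cdot 14 + 206\right) = 174 \left(28 + 206\right) = 174 \cdot 234 = 40716$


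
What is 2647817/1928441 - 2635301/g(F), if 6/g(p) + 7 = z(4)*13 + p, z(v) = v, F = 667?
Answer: -1809200000540345/5785323 ≈ -3.1272e+8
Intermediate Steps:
g(p) = 6/(45 + p) (g(p) = 6/(-7 + (4*13 + p)) = 6/(-7 + (52 + p)) = 6/(45 + p))
2647817/1928441 - 2635301/g(F) = 2647817/1928441 - 2635301/(6/(45 + 667)) = 2647817*(1/1928441) - 2635301/(6/712) = 2647817/1928441 - 2635301/(6*(1/712)) = 2647817/1928441 - 2635301/3/356 = 2647817/1928441 - 2635301*356/3 = 2647817/1928441 - 938167156/3 = -1809200000540345/5785323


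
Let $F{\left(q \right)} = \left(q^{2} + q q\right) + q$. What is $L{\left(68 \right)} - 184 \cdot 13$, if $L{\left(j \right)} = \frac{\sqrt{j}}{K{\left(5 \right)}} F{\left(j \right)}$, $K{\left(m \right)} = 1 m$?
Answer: $-2392 + \frac{18632 \sqrt{17}}{5} \approx 12972.0$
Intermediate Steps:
$K{\left(m \right)} = m$
$F{\left(q \right)} = q + 2 q^{2}$ ($F{\left(q \right)} = \left(q^{2} + q^{2}\right) + q = 2 q^{2} + q = q + 2 q^{2}$)
$L{\left(j \right)} = \frac{j^{\frac{3}{2}} \left(1 + 2 j\right)}{5}$ ($L{\left(j \right)} = \frac{\sqrt{j}}{5} j \left(1 + 2 j\right) = \frac{j^{\frac{3}{2}} \left(1 + 2 j\right)}{5}$)
$L{\left(68 \right)} - 184 \cdot 13 = \frac{68^{\frac{3}{2}} \left(1 + 2 \cdot 68\right)}{5} - 184 \cdot 13 = \frac{136 \sqrt{17} \left(1 + 136\right)}{5} - 2392 = \frac{1}{5} \cdot 136 \sqrt{17} \cdot 137 - 2392 = \frac{18632 \sqrt{17}}{5} - 2392 = -2392 + \frac{18632 \sqrt{17}}{5}$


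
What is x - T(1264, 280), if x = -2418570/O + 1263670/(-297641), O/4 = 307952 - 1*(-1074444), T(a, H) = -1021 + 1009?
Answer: 6021267964739/822915455672 ≈ 7.3170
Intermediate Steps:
T(a, H) = -12
O = 5529584 (O = 4*(307952 - 1*(-1074444)) = 4*(307952 + 1074444) = 4*1382396 = 5529584)
x = -3853717503325/822915455672 (x = -2418570/5529584 + 1263670/(-297641) = -2418570*1/5529584 + 1263670*(-1/297641) = -1209285/2764792 - 1263670/297641 = -3853717503325/822915455672 ≈ -4.6830)
x - T(1264, 280) = -3853717503325/822915455672 - 1*(-12) = -3853717503325/822915455672 + 12 = 6021267964739/822915455672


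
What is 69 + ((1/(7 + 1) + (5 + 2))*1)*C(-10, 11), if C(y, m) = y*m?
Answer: -2859/4 ≈ -714.75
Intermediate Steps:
C(y, m) = m*y
69 + ((1/(7 + 1) + (5 + 2))*1)*C(-10, 11) = 69 + ((1/(7 + 1) + (5 + 2))*1)*(11*(-10)) = 69 + ((1/8 + 7)*1)*(-110) = 69 + ((⅛ + 7)*1)*(-110) = 69 + ((57/8)*1)*(-110) = 69 + (57/8)*(-110) = 69 - 3135/4 = -2859/4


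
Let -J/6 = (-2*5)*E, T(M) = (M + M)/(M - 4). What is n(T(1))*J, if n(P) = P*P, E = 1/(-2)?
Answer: -40/3 ≈ -13.333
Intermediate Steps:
E = -1/2 ≈ -0.50000
T(M) = 2*M/(-4 + M) (T(M) = (2*M)/(-4 + M) = 2*M/(-4 + M))
J = -30 (J = -6*(-2*5)*(-1)/2 = -(-60)*(-1)/2 = -6*5 = -30)
n(P) = P**2
n(T(1))*J = (2*1/(-4 + 1))**2*(-30) = (2*1/(-3))**2*(-30) = (2*1*(-1/3))**2*(-30) = (-2/3)**2*(-30) = (4/9)*(-30) = -40/3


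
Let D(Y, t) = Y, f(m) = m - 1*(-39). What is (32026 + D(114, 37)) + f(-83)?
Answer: 32096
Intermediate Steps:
f(m) = 39 + m (f(m) = m + 39 = 39 + m)
(32026 + D(114, 37)) + f(-83) = (32026 + 114) + (39 - 83) = 32140 - 44 = 32096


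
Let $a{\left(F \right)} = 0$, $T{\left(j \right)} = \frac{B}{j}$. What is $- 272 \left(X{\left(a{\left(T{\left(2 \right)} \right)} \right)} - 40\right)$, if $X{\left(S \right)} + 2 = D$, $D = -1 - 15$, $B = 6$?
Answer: $15776$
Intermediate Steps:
$T{\left(j \right)} = \frac{6}{j}$
$D = -16$ ($D = -1 - 15 = -16$)
$X{\left(S \right)} = -18$ ($X{\left(S \right)} = -2 - 16 = -18$)
$- 272 \left(X{\left(a{\left(T{\left(2 \right)} \right)} \right)} - 40\right) = - 272 \left(-18 - 40\right) = \left(-272\right) \left(-58\right) = 15776$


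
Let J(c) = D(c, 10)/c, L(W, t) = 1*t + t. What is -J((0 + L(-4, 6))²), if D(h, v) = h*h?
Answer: -144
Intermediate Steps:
D(h, v) = h²
L(W, t) = 2*t (L(W, t) = t + t = 2*t)
J(c) = c (J(c) = c²/c = c)
-J((0 + L(-4, 6))²) = -(0 + 2*6)² = -(0 + 12)² = -1*12² = -1*144 = -144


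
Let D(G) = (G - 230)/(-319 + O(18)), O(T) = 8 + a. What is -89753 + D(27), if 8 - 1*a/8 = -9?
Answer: -2243796/25 ≈ -89752.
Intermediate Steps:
a = 136 (a = 64 - 8*(-9) = 64 + 72 = 136)
O(T) = 144 (O(T) = 8 + 136 = 144)
D(G) = 46/35 - G/175 (D(G) = (G - 230)/(-319 + 144) = (-230 + G)/(-175) = (-230 + G)*(-1/175) = 46/35 - G/175)
-89753 + D(27) = -89753 + (46/35 - 1/175*27) = -89753 + (46/35 - 27/175) = -89753 + 29/25 = -2243796/25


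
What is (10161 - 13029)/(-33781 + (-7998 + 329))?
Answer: 1434/20725 ≈ 0.069192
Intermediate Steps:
(10161 - 13029)/(-33781 + (-7998 + 329)) = -2868/(-33781 - 7669) = -2868/(-41450) = -2868*(-1/41450) = 1434/20725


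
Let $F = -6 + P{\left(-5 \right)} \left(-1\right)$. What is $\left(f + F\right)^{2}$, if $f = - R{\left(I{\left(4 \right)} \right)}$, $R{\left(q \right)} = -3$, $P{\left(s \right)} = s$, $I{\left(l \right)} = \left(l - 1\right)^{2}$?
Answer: $4$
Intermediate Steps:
$I{\left(l \right)} = \left(-1 + l\right)^{2}$
$f = 3$ ($f = \left(-1\right) \left(-3\right) = 3$)
$F = -1$ ($F = -6 - -5 = -6 + 5 = -1$)
$\left(f + F\right)^{2} = \left(3 - 1\right)^{2} = 2^{2} = 4$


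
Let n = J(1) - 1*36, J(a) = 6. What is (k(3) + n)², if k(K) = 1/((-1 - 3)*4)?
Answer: 231361/256 ≈ 903.75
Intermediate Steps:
k(K) = -1/16 (k(K) = 1/(-4*4) = 1/(-16) = -1/16)
n = -30 (n = 6 - 1*36 = 6 - 36 = -30)
(k(3) + n)² = (-1/16 - 30)² = (-481/16)² = 231361/256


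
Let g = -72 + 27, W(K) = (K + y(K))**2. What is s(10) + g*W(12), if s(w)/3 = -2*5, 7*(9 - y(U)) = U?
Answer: -821595/49 ≈ -16767.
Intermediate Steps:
y(U) = 9 - U/7
s(w) = -30 (s(w) = 3*(-2*5) = 3*(-10) = -30)
W(K) = (9 + 6*K/7)**2 (W(K) = (K + (9 - K/7))**2 = (9 + 6*K/7)**2)
g = -45
s(10) + g*W(12) = -30 - 405*(21 + 2*12)**2/49 = -30 - 405*(21 + 24)**2/49 = -30 - 405*45**2/49 = -30 - 405*2025/49 = -30 - 45*18225/49 = -30 - 820125/49 = -821595/49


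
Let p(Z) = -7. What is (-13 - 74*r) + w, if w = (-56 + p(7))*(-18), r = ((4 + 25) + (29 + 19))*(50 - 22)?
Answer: -158423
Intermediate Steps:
r = 2156 (r = (29 + 48)*28 = 77*28 = 2156)
w = 1134 (w = (-56 - 7)*(-18) = -63*(-18) = 1134)
(-13 - 74*r) + w = (-13 - 74*2156) + 1134 = (-13 - 159544) + 1134 = -159557 + 1134 = -158423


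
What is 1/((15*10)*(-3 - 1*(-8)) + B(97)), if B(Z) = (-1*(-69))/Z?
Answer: 97/72819 ≈ 0.0013321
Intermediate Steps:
B(Z) = 69/Z
1/((15*10)*(-3 - 1*(-8)) + B(97)) = 1/((15*10)*(-3 - 1*(-8)) + 69/97) = 1/(150*(-3 + 8) + 69*(1/97)) = 1/(150*5 + 69/97) = 1/(750 + 69/97) = 1/(72819/97) = 97/72819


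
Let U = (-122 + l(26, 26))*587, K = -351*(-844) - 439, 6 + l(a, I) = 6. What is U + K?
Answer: 224191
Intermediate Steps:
l(a, I) = 0 (l(a, I) = -6 + 6 = 0)
K = 295805 (K = 296244 - 439 = 295805)
U = -71614 (U = (-122 + 0)*587 = -122*587 = -71614)
U + K = -71614 + 295805 = 224191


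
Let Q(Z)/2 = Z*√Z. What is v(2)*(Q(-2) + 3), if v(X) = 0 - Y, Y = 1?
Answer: -3 + 4*I*√2 ≈ -3.0 + 5.6569*I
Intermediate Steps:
v(X) = -1 (v(X) = 0 - 1*1 = 0 - 1 = -1)
Q(Z) = 2*Z^(3/2) (Q(Z) = 2*(Z*√Z) = 2*Z^(3/2))
v(2)*(Q(-2) + 3) = -(2*(-2)^(3/2) + 3) = -(2*(-2*I*√2) + 3) = -(-4*I*√2 + 3) = -(3 - 4*I*√2) = -3 + 4*I*√2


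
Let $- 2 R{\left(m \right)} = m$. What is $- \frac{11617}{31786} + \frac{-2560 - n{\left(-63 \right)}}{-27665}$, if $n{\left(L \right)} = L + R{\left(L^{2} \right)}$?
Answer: $- \frac{30509398}{87935969} \approx -0.34695$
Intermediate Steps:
$R{\left(m \right)} = - \frac{m}{2}$
$n{\left(L \right)} = L - \frac{L^{2}}{2}$
$- \frac{11617}{31786} + \frac{-2560 - n{\left(-63 \right)}}{-27665} = - \frac{11617}{31786} + \frac{-2560 - \frac{1}{2} \left(-63\right) \left(2 - -63\right)}{-27665} = \left(-11617\right) \frac{1}{31786} + \left(-2560 - \frac{1}{2} \left(-63\right) \left(2 + 63\right)\right) \left(- \frac{1}{27665}\right) = - \frac{11617}{31786} + \left(-2560 - \frac{1}{2} \left(-63\right) 65\right) \left(- \frac{1}{27665}\right) = - \frac{11617}{31786} + \left(-2560 - - \frac{4095}{2}\right) \left(- \frac{1}{27665}\right) = - \frac{11617}{31786} + \left(-2560 + \frac{4095}{2}\right) \left(- \frac{1}{27665}\right) = - \frac{11617}{31786} - - \frac{205}{11066} = - \frac{11617}{31786} + \frac{205}{11066} = - \frac{30509398}{87935969}$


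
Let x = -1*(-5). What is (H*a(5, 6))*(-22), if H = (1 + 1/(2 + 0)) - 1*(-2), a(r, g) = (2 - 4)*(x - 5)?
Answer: 0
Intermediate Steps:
x = 5
a(r, g) = 0 (a(r, g) = (2 - 4)*(5 - 5) = -2*0 = 0)
H = 7/2 (H = (1 + 1/2) + 2 = (1 + ½) + 2 = 3/2 + 2 = 7/2 ≈ 3.5000)
(H*a(5, 6))*(-22) = ((7/2)*0)*(-22) = 0*(-22) = 0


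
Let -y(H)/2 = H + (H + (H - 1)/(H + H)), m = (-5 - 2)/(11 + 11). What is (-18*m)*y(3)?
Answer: -798/11 ≈ -72.545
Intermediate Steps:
m = -7/22 ≈ -0.31818
y(H) = -4*H - (-1 + H)/H (y(H) = -2*(H + (H + (H - 1)/(H + H))) = -2*(H + (H + (-1 + H)/((2*H)))) = -2*(H + (H + (-1 + H)*(1/(2*H)))) = -2*(H + (H + (-1 + H)/(2*H))) = -2*(2*H + (-1 + H)/(2*H)) = -4*H - (-1 + H)/H)
(-18*m)*y(3) = (-18*(-7/22))*(-1 + 1/3 - 4*3) = 63*(-1 + ⅓ - 12)/11 = (63/11)*(-38/3) = -798/11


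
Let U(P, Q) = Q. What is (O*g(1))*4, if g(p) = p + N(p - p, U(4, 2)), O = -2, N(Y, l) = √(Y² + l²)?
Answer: -24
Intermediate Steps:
g(p) = 2 + p (g(p) = p + √((p - p)² + 2²) = p + √(0² + 4) = p + √(0 + 4) = p + √4 = p + 2 = 2 + p)
(O*g(1))*4 = -2*(2 + 1)*4 = -2*3*4 = -6*4 = -24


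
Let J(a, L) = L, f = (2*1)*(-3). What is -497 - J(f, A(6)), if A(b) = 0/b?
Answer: -497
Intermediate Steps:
f = -6 (f = 2*(-3) = -6)
A(b) = 0
-497 - J(f, A(6)) = -497 - 1*0 = -497 + 0 = -497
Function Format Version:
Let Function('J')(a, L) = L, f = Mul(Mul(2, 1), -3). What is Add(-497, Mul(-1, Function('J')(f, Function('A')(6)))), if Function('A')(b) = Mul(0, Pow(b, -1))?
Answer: -497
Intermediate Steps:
f = -6 (f = Mul(2, -3) = -6)
Function('A')(b) = 0
Add(-497, Mul(-1, Function('J')(f, Function('A')(6)))) = Add(-497, Mul(-1, 0)) = Add(-497, 0) = -497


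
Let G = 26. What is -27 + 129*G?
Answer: 3327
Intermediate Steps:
-27 + 129*G = -27 + 129*26 = -27 + 3354 = 3327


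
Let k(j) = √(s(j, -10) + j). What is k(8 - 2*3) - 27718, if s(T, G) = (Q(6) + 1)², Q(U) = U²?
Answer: -27718 + √1371 ≈ -27681.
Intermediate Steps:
s(T, G) = 1369 (s(T, G) = (6² + 1)² = (36 + 1)² = 37² = 1369)
k(j) = √(1369 + j)
k(8 - 2*3) - 27718 = √(1369 + (8 - 2*3)) - 27718 = √(1369 + (8 - 6)) - 27718 = √(1369 + 2) - 27718 = √1371 - 27718 = -27718 + √1371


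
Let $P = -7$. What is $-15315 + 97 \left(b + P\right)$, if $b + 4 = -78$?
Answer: $-23948$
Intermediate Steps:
$b = -82$ ($b = -4 - 78 = -82$)
$-15315 + 97 \left(b + P\right) = -15315 + 97 \left(-82 - 7\right) = -15315 + 97 \left(-89\right) = -15315 - 8633 = -23948$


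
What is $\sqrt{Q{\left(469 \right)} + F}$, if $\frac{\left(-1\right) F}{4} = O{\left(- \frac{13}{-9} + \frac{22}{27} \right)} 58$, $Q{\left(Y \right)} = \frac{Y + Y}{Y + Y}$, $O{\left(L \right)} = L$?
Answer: $\frac{5 i \sqrt{1695}}{9} \approx 22.872 i$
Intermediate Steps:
$Q{\left(Y \right)} = 1$ ($Q{\left(Y \right)} = \frac{2 Y}{2 Y} = 2 Y \frac{1}{2 Y} = 1$)
$F = - \frac{14152}{27}$ ($F = - 4 \left(- \frac{13}{-9} + \frac{22}{27}\right) 58 = - 4 \left(\left(-13\right) \left(- \frac{1}{9}\right) + 22 \cdot \frac{1}{27}\right) 58 = - 4 \left(\frac{13}{9} + \frac{22}{27}\right) 58 = - 4 \cdot \frac{61}{27} \cdot 58 = \left(-4\right) \frac{3538}{27} = - \frac{14152}{27} \approx -524.15$)
$\sqrt{Q{\left(469 \right)} + F} = \sqrt{1 - \frac{14152}{27}} = \sqrt{- \frac{14125}{27}} = \frac{5 i \sqrt{1695}}{9}$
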